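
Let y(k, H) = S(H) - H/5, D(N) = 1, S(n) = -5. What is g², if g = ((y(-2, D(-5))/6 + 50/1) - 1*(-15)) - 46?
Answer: 73984/225 ≈ 328.82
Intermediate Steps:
y(k, H) = -5 - H/5
g = 272/15 (g = (((-5 - ⅕*1)/6 + 50/1) - 1*(-15)) - 46 = (((-5 - ⅕)*(⅙) + 50*1) + 15) - 46 = ((-26/5*⅙ + 50) + 15) - 46 = ((-13/15 + 50) + 15) - 46 = (737/15 + 15) - 46 = 962/15 - 46 = 272/15 ≈ 18.133)
g² = (272/15)² = 73984/225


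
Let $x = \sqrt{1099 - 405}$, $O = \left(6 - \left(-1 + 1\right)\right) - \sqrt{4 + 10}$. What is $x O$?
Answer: $\sqrt{694} \left(6 - \sqrt{14}\right) \approx 59.494$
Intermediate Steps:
$O = 6 - \sqrt{14}$ ($O = \left(6 - 0\right) - \sqrt{14} = \left(6 + 0\right) - \sqrt{14} = 6 - \sqrt{14} \approx 2.2583$)
$x = \sqrt{694} \approx 26.344$
$x O = \sqrt{694} \left(6 - \sqrt{14}\right)$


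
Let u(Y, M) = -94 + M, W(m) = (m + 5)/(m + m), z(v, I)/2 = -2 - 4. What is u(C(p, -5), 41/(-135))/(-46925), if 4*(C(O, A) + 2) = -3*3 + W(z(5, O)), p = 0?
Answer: 12731/6334875 ≈ 0.0020097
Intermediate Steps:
z(v, I) = -12 (z(v, I) = 2*(-2 - 4) = 2*(-6) = -12)
W(m) = (5 + m)/(2*m) (W(m) = (5 + m)/((2*m)) = (5 + m)*(1/(2*m)) = (5 + m)/(2*m))
C(O, A) = -401/96 (C(O, A) = -2 + (-3*3 + (½)*(5 - 12)/(-12))/4 = -2 + (-9 + (½)*(-1/12)*(-7))/4 = -2 + (-9 + 7/24)/4 = -2 + (¼)*(-209/24) = -2 - 209/96 = -401/96)
u(C(p, -5), 41/(-135))/(-46925) = (-94 + 41/(-135))/(-46925) = (-94 + 41*(-1/135))*(-1/46925) = (-94 - 41/135)*(-1/46925) = -12731/135*(-1/46925) = 12731/6334875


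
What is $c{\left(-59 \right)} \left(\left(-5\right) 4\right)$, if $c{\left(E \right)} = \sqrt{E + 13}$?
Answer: $- 20 i \sqrt{46} \approx - 135.65 i$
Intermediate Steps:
$c{\left(E \right)} = \sqrt{13 + E}$
$c{\left(-59 \right)} \left(\left(-5\right) 4\right) = \sqrt{13 - 59} \left(\left(-5\right) 4\right) = \sqrt{-46} \left(-20\right) = i \sqrt{46} \left(-20\right) = - 20 i \sqrt{46}$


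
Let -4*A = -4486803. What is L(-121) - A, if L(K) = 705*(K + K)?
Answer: -5169243/4 ≈ -1.2923e+6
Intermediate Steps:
A = 4486803/4 (A = -¼*(-4486803) = 4486803/4 ≈ 1.1217e+6)
L(K) = 1410*K (L(K) = 705*(2*K) = 1410*K)
L(-121) - A = 1410*(-121) - 1*4486803/4 = -170610 - 4486803/4 = -5169243/4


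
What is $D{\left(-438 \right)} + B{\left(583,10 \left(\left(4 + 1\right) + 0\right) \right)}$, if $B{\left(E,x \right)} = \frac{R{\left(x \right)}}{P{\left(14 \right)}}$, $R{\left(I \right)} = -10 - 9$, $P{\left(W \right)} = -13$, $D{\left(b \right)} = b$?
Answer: $- \frac{5675}{13} \approx -436.54$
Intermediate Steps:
$R{\left(I \right)} = -19$ ($R{\left(I \right)} = -10 - 9 = -19$)
$B{\left(E,x \right)} = \frac{19}{13}$ ($B{\left(E,x \right)} = - \frac{19}{-13} = \left(-19\right) \left(- \frac{1}{13}\right) = \frac{19}{13}$)
$D{\left(-438 \right)} + B{\left(583,10 \left(\left(4 + 1\right) + 0\right) \right)} = -438 + \frac{19}{13} = - \frac{5675}{13}$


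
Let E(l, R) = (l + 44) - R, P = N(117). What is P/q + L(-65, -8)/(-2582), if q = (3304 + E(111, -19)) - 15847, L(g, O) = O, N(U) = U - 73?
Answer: -7328/15968379 ≈ -0.00045891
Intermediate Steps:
N(U) = -73 + U
P = 44 (P = -73 + 117 = 44)
E(l, R) = 44 + l - R (E(l, R) = (44 + l) - R = 44 + l - R)
q = -12369 (q = (3304 + (44 + 111 - 1*(-19))) - 15847 = (3304 + (44 + 111 + 19)) - 15847 = (3304 + 174) - 15847 = 3478 - 15847 = -12369)
P/q + L(-65, -8)/(-2582) = 44/(-12369) - 8/(-2582) = 44*(-1/12369) - 8*(-1/2582) = -44/12369 + 4/1291 = -7328/15968379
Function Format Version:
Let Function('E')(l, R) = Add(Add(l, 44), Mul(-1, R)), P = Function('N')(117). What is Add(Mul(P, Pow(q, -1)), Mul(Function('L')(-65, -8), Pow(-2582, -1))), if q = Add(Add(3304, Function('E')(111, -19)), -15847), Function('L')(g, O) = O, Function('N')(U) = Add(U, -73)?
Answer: Rational(-7328, 15968379) ≈ -0.00045891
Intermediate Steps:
Function('N')(U) = Add(-73, U)
P = 44 (P = Add(-73, 117) = 44)
Function('E')(l, R) = Add(44, l, Mul(-1, R)) (Function('E')(l, R) = Add(Add(44, l), Mul(-1, R)) = Add(44, l, Mul(-1, R)))
q = -12369 (q = Add(Add(3304, Add(44, 111, Mul(-1, -19))), -15847) = Add(Add(3304, Add(44, 111, 19)), -15847) = Add(Add(3304, 174), -15847) = Add(3478, -15847) = -12369)
Add(Mul(P, Pow(q, -1)), Mul(Function('L')(-65, -8), Pow(-2582, -1))) = Add(Mul(44, Pow(-12369, -1)), Mul(-8, Pow(-2582, -1))) = Add(Mul(44, Rational(-1, 12369)), Mul(-8, Rational(-1, 2582))) = Add(Rational(-44, 12369), Rational(4, 1291)) = Rational(-7328, 15968379)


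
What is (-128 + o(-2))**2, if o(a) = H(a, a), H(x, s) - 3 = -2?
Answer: 16129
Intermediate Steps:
H(x, s) = 1 (H(x, s) = 3 - 2 = 1)
o(a) = 1
(-128 + o(-2))**2 = (-128 + 1)**2 = (-127)**2 = 16129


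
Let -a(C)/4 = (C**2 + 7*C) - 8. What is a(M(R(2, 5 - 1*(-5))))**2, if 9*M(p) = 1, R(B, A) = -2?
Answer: 5456896/6561 ≈ 831.72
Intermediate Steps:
M(p) = 1/9 (M(p) = (1/9)*1 = 1/9)
a(C) = 32 - 28*C - 4*C**2 (a(C) = -4*((C**2 + 7*C) - 8) = -4*(-8 + C**2 + 7*C) = 32 - 28*C - 4*C**2)
a(M(R(2, 5 - 1*(-5))))**2 = (32 - 28*1/9 - 4*(1/9)**2)**2 = (32 - 28/9 - 4*1/81)**2 = (32 - 28/9 - 4/81)**2 = (2336/81)**2 = 5456896/6561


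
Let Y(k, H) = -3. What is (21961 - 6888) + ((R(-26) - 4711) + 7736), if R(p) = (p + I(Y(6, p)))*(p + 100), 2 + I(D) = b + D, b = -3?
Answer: 15582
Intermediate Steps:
I(D) = -5 + D (I(D) = -2 + (-3 + D) = -5 + D)
R(p) = (-8 + p)*(100 + p) (R(p) = (p + (-5 - 3))*(p + 100) = (p - 8)*(100 + p) = (-8 + p)*(100 + p))
(21961 - 6888) + ((R(-26) - 4711) + 7736) = (21961 - 6888) + (((-800 + (-26)² + 92*(-26)) - 4711) + 7736) = 15073 + (((-800 + 676 - 2392) - 4711) + 7736) = 15073 + ((-2516 - 4711) + 7736) = 15073 + (-7227 + 7736) = 15073 + 509 = 15582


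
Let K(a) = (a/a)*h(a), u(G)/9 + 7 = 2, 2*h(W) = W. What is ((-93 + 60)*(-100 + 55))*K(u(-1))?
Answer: -66825/2 ≈ -33413.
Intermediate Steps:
h(W) = W/2
u(G) = -45 (u(G) = -63 + 9*2 = -63 + 18 = -45)
K(a) = a/2 (K(a) = (a/a)*(a/2) = 1*(a/2) = a/2)
((-93 + 60)*(-100 + 55))*K(u(-1)) = ((-93 + 60)*(-100 + 55))*((1/2)*(-45)) = -33*(-45)*(-45/2) = 1485*(-45/2) = -66825/2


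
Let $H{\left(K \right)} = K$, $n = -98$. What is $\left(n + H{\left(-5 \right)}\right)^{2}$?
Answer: $10609$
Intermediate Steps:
$\left(n + H{\left(-5 \right)}\right)^{2} = \left(-98 - 5\right)^{2} = \left(-103\right)^{2} = 10609$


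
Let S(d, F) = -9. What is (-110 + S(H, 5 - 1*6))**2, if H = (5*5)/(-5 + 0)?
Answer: 14161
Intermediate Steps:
H = -5 (H = 25/(-5) = 25*(-1/5) = -5)
(-110 + S(H, 5 - 1*6))**2 = (-110 - 9)**2 = (-119)**2 = 14161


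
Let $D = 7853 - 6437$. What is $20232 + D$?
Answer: $21648$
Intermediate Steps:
$D = 1416$ ($D = 7853 - 6437 = 1416$)
$20232 + D = 20232 + 1416 = 21648$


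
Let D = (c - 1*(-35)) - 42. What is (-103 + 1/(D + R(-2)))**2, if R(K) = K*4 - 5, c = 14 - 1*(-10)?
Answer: 168921/16 ≈ 10558.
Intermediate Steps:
c = 24 (c = 14 + 10 = 24)
R(K) = -5 + 4*K (R(K) = 4*K - 5 = -5 + 4*K)
D = 17 (D = (24 - 1*(-35)) - 42 = (24 + 35) - 42 = 59 - 42 = 17)
(-103 + 1/(D + R(-2)))**2 = (-103 + 1/(17 + (-5 + 4*(-2))))**2 = (-103 + 1/(17 + (-5 - 8)))**2 = (-103 + 1/(17 - 13))**2 = (-103 + 1/4)**2 = (-411/4)**2 = 168921/16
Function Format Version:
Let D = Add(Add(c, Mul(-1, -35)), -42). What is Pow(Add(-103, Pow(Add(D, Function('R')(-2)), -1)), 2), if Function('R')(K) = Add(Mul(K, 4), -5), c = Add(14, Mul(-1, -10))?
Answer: Rational(168921, 16) ≈ 10558.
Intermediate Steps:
c = 24 (c = Add(14, 10) = 24)
Function('R')(K) = Add(-5, Mul(4, K)) (Function('R')(K) = Add(Mul(4, K), -5) = Add(-5, Mul(4, K)))
D = 17 (D = Add(Add(24, Mul(-1, -35)), -42) = Add(Add(24, 35), -42) = Add(59, -42) = 17)
Pow(Add(-103, Pow(Add(D, Function('R')(-2)), -1)), 2) = Pow(Add(-103, Pow(Add(17, Add(-5, Mul(4, -2))), -1)), 2) = Pow(Add(-103, Pow(Add(17, Add(-5, -8)), -1)), 2) = Pow(Add(-103, Pow(Add(17, -13), -1)), 2) = Pow(Add(-103, Pow(4, -1)), 2) = Pow(Add(-103, Rational(1, 4)), 2) = Pow(Rational(-411, 4), 2) = Rational(168921, 16)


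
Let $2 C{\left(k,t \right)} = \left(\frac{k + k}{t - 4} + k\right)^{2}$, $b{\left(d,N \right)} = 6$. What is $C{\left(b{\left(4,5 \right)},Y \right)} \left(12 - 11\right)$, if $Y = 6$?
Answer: $72$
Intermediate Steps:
$C{\left(k,t \right)} = \frac{\left(k + \frac{2 k}{-4 + t}\right)^{2}}{2}$ ($C{\left(k,t \right)} = \frac{\left(\frac{k + k}{t - 4} + k\right)^{2}}{2} = \frac{\left(\frac{2 k}{-4 + t} + k\right)^{2}}{2} = \frac{\left(k + \frac{2 k}{-4 + t}\right)^{2}}{2}$)
$C{\left(b{\left(4,5 \right)},Y \right)} \left(12 - 11\right) = \frac{6^{2} \left(-2 + 6\right)^{2}}{2 \left(-4 + 6\right)^{2}} \left(12 - 11\right) = \frac{1}{2} \cdot 36 \cdot \frac{1}{4} \cdot 4^{2} \cdot 1 = \frac{1}{2} \cdot 36 \cdot \frac{1}{4} \cdot 16 \cdot 1 = 72 \cdot 1 = 72$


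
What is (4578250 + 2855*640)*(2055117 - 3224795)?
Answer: -7492313945100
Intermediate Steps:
(4578250 + 2855*640)*(2055117 - 3224795) = (4578250 + 1827200)*(-1169678) = 6405450*(-1169678) = -7492313945100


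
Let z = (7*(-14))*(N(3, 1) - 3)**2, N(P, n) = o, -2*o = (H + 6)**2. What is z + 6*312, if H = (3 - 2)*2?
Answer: -118178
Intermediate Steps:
H = 2 (H = 1*2 = 2)
o = -32 (o = -(2 + 6)**2/2 = -1/2*8**2 = -1/2*64 = -32)
N(P, n) = -32
z = -120050 (z = (7*(-14))*(-32 - 3)**2 = -98*(-35)**2 = -98*1225 = -120050)
z + 6*312 = -120050 + 6*312 = -120050 + 1872 = -118178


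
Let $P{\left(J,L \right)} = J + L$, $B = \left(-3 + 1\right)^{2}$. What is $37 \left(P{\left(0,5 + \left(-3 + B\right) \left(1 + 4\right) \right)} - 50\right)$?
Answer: $-1480$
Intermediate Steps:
$B = 4$ ($B = \left(-2\right)^{2} = 4$)
$37 \left(P{\left(0,5 + \left(-3 + B\right) \left(1 + 4\right) \right)} - 50\right) = 37 \left(\left(0 + \left(5 + \left(-3 + 4\right) \left(1 + 4\right)\right)\right) - 50\right) = 37 \left(\left(0 + \left(5 + 1 \cdot 5\right)\right) - 50\right) = 37 \left(\left(0 + \left(5 + 5\right)\right) - 50\right) = 37 \left(\left(0 + 10\right) - 50\right) = 37 \left(10 - 50\right) = 37 \left(-40\right) = -1480$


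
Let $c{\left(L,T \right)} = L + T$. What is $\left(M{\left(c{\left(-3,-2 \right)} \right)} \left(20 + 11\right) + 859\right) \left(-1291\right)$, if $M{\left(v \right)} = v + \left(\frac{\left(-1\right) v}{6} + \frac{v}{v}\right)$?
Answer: $- \frac{5893415}{6} \approx -9.8224 \cdot 10^{5}$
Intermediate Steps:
$M{\left(v \right)} = 1 + \frac{5 v}{6}$ ($M{\left(v \right)} = v + \left(- v \frac{1}{6} + 1\right) = v - \left(-1 + \frac{v}{6}\right) = 1 + \frac{5 v}{6}$)
$\left(M{\left(c{\left(-3,-2 \right)} \right)} \left(20 + 11\right) + 859\right) \left(-1291\right) = \left(\left(1 + \frac{5 \left(-3 - 2\right)}{6}\right) \left(20 + 11\right) + 859\right) \left(-1291\right) = \left(\left(1 + \frac{5}{6} \left(-5\right)\right) 31 + 859\right) \left(-1291\right) = \left(\left(1 - \frac{25}{6}\right) 31 + 859\right) \left(-1291\right) = \left(\left(- \frac{19}{6}\right) 31 + 859\right) \left(-1291\right) = \left(- \frac{589}{6} + 859\right) \left(-1291\right) = \frac{4565}{6} \left(-1291\right) = - \frac{5893415}{6}$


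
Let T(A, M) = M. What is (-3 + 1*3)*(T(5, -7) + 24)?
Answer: 0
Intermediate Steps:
(-3 + 1*3)*(T(5, -7) + 24) = (-3 + 1*3)*(-7 + 24) = (-3 + 3)*17 = 0*17 = 0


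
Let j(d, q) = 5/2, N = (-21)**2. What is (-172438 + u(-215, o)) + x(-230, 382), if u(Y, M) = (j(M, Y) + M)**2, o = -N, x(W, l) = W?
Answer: 78457/4 ≈ 19614.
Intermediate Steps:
N = 441
j(d, q) = 5/2 (j(d, q) = 5*(1/2) = 5/2)
o = -441 (o = -1*441 = -441)
u(Y, M) = (5/2 + M)**2
(-172438 + u(-215, o)) + x(-230, 382) = (-172438 + (5 + 2*(-441))**2/4) - 230 = (-172438 + (5 - 882)**2/4) - 230 = (-172438 + (1/4)*(-877)**2) - 230 = (-172438 + (1/4)*769129) - 230 = (-172438 + 769129/4) - 230 = 79377/4 - 230 = 78457/4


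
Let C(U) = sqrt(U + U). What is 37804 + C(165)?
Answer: 37804 + sqrt(330) ≈ 37822.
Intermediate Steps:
C(U) = sqrt(2)*sqrt(U) (C(U) = sqrt(2*U) = sqrt(2)*sqrt(U))
37804 + C(165) = 37804 + sqrt(2)*sqrt(165) = 37804 + sqrt(330)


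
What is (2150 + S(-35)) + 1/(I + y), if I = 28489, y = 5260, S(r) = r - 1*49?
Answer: 69725435/33749 ≈ 2066.0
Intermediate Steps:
S(r) = -49 + r (S(r) = r - 49 = -49 + r)
(2150 + S(-35)) + 1/(I + y) = (2150 + (-49 - 35)) + 1/(28489 + 5260) = (2150 - 84) + 1/33749 = 2066 + 1/33749 = 69725435/33749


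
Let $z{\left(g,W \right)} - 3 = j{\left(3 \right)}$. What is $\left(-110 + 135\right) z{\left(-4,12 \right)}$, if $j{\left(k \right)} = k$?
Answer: $150$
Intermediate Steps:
$z{\left(g,W \right)} = 6$ ($z{\left(g,W \right)} = 3 + 3 = 6$)
$\left(-110 + 135\right) z{\left(-4,12 \right)} = \left(-110 + 135\right) 6 = 25 \cdot 6 = 150$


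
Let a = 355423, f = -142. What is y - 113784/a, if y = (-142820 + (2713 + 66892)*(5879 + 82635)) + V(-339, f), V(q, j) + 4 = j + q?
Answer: 2189716200521511/355423 ≈ 6.1609e+9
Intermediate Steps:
V(q, j) = -4 + j + q (V(q, j) = -4 + (j + q) = -4 + j + q)
y = 6160873665 (y = (-142820 + (2713 + 66892)*(5879 + 82635)) + (-4 - 142 - 339) = (-142820 + 69605*88514) - 485 = (-142820 + 6161016970) - 485 = 6160874150 - 485 = 6160873665)
y - 113784/a = 6160873665 - 113784/355423 = 2189716200521511/355423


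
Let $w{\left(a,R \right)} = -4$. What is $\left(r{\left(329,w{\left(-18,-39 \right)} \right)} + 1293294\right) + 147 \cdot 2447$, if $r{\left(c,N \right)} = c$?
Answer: $1653332$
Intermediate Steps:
$\left(r{\left(329,w{\left(-18,-39 \right)} \right)} + 1293294\right) + 147 \cdot 2447 = \left(329 + 1293294\right) + 147 \cdot 2447 = 1293623 + 359709 = 1653332$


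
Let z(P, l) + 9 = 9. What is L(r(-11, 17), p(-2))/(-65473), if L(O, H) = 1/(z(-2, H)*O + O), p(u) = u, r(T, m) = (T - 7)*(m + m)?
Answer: 1/40069476 ≈ 2.4957e-8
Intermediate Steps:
r(T, m) = 2*m*(-7 + T) (r(T, m) = (-7 + T)*(2*m) = 2*m*(-7 + T))
z(P, l) = 0 (z(P, l) = -9 + 9 = 0)
L(O, H) = 1/O (L(O, H) = 1/(0*O + O) = 1/(0 + O) = 1/O)
L(r(-11, 17), p(-2))/(-65473) = 1/((2*17*(-7 - 11))*(-65473)) = -1/65473/(2*17*(-18)) = -1/65473/(-612) = -1/612*(-1/65473) = 1/40069476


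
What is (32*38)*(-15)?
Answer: -18240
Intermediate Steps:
(32*38)*(-15) = 1216*(-15) = -18240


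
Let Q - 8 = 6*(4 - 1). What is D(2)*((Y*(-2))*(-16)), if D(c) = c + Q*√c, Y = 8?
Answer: 512 + 6656*√2 ≈ 9925.0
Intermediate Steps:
Q = 26 (Q = 8 + 6*(4 - 1) = 8 + 6*3 = 8 + 18 = 26)
D(c) = c + 26*√c
D(2)*((Y*(-2))*(-16)) = (2 + 26*√2)*((8*(-2))*(-16)) = (2 + 26*√2)*(-16*(-16)) = (2 + 26*√2)*256 = 512 + 6656*√2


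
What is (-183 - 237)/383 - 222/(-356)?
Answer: -32247/68174 ≈ -0.47301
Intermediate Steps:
(-183 - 237)/383 - 222/(-356) = -420*1/383 - 222*(-1/356) = -420/383 + 111/178 = -32247/68174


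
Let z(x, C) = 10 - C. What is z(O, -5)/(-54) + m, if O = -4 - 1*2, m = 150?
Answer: 2695/18 ≈ 149.72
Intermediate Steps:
O = -6 (O = -4 - 2 = -6)
z(O, -5)/(-54) + m = (10 - 1*(-5))/(-54) + 150 = (10 + 5)*(-1/54) + 150 = 15*(-1/54) + 150 = -5/18 + 150 = 2695/18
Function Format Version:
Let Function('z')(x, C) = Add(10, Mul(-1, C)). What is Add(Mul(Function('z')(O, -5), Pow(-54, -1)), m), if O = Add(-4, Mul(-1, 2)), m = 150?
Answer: Rational(2695, 18) ≈ 149.72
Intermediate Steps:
O = -6 (O = Add(-4, -2) = -6)
Add(Mul(Function('z')(O, -5), Pow(-54, -1)), m) = Add(Mul(Add(10, Mul(-1, -5)), Pow(-54, -1)), 150) = Add(Mul(Add(10, 5), Rational(-1, 54)), 150) = Add(Mul(15, Rational(-1, 54)), 150) = Add(Rational(-5, 18), 150) = Rational(2695, 18)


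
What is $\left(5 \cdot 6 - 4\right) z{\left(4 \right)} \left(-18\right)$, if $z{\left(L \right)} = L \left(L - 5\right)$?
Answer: $1872$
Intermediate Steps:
$z{\left(L \right)} = L \left(-5 + L\right)$
$\left(5 \cdot 6 - 4\right) z{\left(4 \right)} \left(-18\right) = \left(5 \cdot 6 - 4\right) 4 \left(-5 + 4\right) \left(-18\right) = \left(30 - 4\right) 4 \left(-1\right) \left(-18\right) = 26 \left(-4\right) \left(-18\right) = \left(-104\right) \left(-18\right) = 1872$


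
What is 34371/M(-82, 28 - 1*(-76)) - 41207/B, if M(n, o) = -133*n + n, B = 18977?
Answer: 68744633/68469016 ≈ 1.0040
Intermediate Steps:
M(n, o) = -132*n
34371/M(-82, 28 - 1*(-76)) - 41207/B = 34371/((-132*(-82))) - 41207/18977 = 34371/10824 - 41207*1/18977 = 34371*(1/10824) - 41207/18977 = 11457/3608 - 41207/18977 = 68744633/68469016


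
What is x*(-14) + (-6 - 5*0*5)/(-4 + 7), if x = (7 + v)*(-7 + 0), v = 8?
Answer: 1468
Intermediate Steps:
x = -105 (x = (7 + 8)*(-7 + 0) = 15*(-7) = -105)
x*(-14) + (-6 - 5*0*5)/(-4 + 7) = -105*(-14) + (-6 - 5*0*5)/(-4 + 7) = 1470 + (-6 + 0*5)/3 = 1470 + (-6 + 0)*(⅓) = 1470 - 6*⅓ = 1470 - 2 = 1468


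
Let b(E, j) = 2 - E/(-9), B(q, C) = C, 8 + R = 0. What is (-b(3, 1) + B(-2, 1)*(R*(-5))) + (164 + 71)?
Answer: 818/3 ≈ 272.67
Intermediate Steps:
R = -8 (R = -8 + 0 = -8)
b(E, j) = 2 + E/9 (b(E, j) = 2 - E*(-1)/9 = 2 - (-1)*E/9 = 2 + E/9)
(-b(3, 1) + B(-2, 1)*(R*(-5))) + (164 + 71) = (-(2 + (1/9)*3) + 1*(-8*(-5))) + (164 + 71) = (-(2 + 1/3) + 1*40) + 235 = (-1*7/3 + 40) + 235 = (-7/3 + 40) + 235 = 113/3 + 235 = 818/3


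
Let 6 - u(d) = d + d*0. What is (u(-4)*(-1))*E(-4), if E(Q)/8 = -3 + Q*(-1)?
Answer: -80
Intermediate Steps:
u(d) = 6 - d (u(d) = 6 - (d + d*0) = 6 - (d + 0) = 6 - d)
E(Q) = -24 - 8*Q (E(Q) = 8*(-3 + Q*(-1)) = 8*(-3 - Q) = -24 - 8*Q)
(u(-4)*(-1))*E(-4) = ((6 - 1*(-4))*(-1))*(-24 - 8*(-4)) = ((6 + 4)*(-1))*(-24 + 32) = (10*(-1))*8 = -10*8 = -80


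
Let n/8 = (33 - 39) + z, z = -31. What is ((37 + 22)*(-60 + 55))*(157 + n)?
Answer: 41005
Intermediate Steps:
n = -296 (n = 8*((33 - 39) - 31) = 8*(-6 - 31) = 8*(-37) = -296)
((37 + 22)*(-60 + 55))*(157 + n) = ((37 + 22)*(-60 + 55))*(157 - 296) = (59*(-5))*(-139) = -295*(-139) = 41005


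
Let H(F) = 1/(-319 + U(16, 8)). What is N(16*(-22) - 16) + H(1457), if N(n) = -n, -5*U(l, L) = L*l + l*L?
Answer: 681163/1851 ≈ 368.00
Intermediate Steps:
U(l, L) = -2*L*l/5 (U(l, L) = -(L*l + l*L)/5 = -(L*l + L*l)/5 = -2*L*l/5)
H(F) = -5/1851 (H(F) = 1/(-319 - ⅖*8*16) = 1/(-319 - 256/5) = 1/(-1851/5) = -5/1851)
N(16*(-22) - 16) + H(1457) = -(16*(-22) - 16) - 5/1851 = -(-352 - 16) - 5/1851 = -1*(-368) - 5/1851 = 368 - 5/1851 = 681163/1851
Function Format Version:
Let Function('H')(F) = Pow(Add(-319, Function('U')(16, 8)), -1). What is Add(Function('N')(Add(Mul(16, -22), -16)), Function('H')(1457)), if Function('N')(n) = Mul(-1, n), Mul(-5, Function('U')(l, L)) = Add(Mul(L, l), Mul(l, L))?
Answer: Rational(681163, 1851) ≈ 368.00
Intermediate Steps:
Function('U')(l, L) = Mul(Rational(-2, 5), L, l) (Function('U')(l, L) = Mul(Rational(-1, 5), Add(Mul(L, l), Mul(l, L))) = Mul(Rational(-1, 5), Add(Mul(L, l), Mul(L, l))) = Mul(Rational(-1, 5), Mul(2, L, l)) = Mul(Rational(-2, 5), L, l))
Function('H')(F) = Rational(-5, 1851) (Function('H')(F) = Pow(Add(-319, Mul(Rational(-2, 5), 8, 16)), -1) = Pow(Add(-319, Rational(-256, 5)), -1) = Pow(Rational(-1851, 5), -1) = Rational(-5, 1851))
Add(Function('N')(Add(Mul(16, -22), -16)), Function('H')(1457)) = Add(Mul(-1, Add(Mul(16, -22), -16)), Rational(-5, 1851)) = Add(Mul(-1, Add(-352, -16)), Rational(-5, 1851)) = Add(Mul(-1, -368), Rational(-5, 1851)) = Add(368, Rational(-5, 1851)) = Rational(681163, 1851)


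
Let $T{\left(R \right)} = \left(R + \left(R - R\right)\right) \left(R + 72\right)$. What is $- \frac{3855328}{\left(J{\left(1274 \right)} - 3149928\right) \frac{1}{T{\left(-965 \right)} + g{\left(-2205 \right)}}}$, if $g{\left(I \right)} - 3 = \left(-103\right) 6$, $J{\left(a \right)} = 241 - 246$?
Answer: $\frac{3319938600640}{3149933} \approx 1.054 \cdot 10^{6}$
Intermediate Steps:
$J{\left(a \right)} = -5$ ($J{\left(a \right)} = 241 - 246 = -5$)
$g{\left(I \right)} = -615$ ($g{\left(I \right)} = 3 - 618 = -615$)
$T{\left(R \right)} = R \left(72 + R\right)$ ($T{\left(R \right)} = \left(R + 0\right) \left(72 + R\right) = R \left(72 + R\right)$)
$- \frac{3855328}{\left(J{\left(1274 \right)} - 3149928\right) \frac{1}{T{\left(-965 \right)} + g{\left(-2205 \right)}}} = - \frac{3855328}{\left(-5 - 3149928\right) \frac{1}{- 965 \left(72 - 965\right) - 615}} = - \frac{3855328}{\left(-3149933\right) \frac{1}{\left(-965\right) \left(-893\right) - 615}} = - \frac{3855328}{\left(-3149933\right) \frac{1}{861745 - 615}} = - \frac{3855328}{\left(-3149933\right) \frac{1}{861130}} = - \frac{3855328}{- \frac{3149933}{861130}} = \left(-3855328\right) \left(- \frac{861130}{3149933}\right) = \frac{3319938600640}{3149933}$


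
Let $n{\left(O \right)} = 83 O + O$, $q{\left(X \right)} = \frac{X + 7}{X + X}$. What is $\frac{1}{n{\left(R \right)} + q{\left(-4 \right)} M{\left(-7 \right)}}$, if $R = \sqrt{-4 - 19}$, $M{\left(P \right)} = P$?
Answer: $\frac{8}{494613} - \frac{256 i \sqrt{23}}{494613} \approx 1.6174 \cdot 10^{-5} - 0.0024822 i$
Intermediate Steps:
$R = i \sqrt{23}$ ($R = \sqrt{-23} = i \sqrt{23} \approx 4.7958 i$)
$q{\left(X \right)} = \frac{7 + X}{2 X}$
$n{\left(O \right)} = 84 O$
$\frac{1}{n{\left(R \right)} + q{\left(-4 \right)} M{\left(-7 \right)}} = \frac{1}{84 i \sqrt{23} + \frac{7 - 4}{2 \left(-4\right)} \left(-7\right)} = \frac{1}{84 i \sqrt{23} + \frac{1}{2} \left(- \frac{1}{4}\right) 3 \left(-7\right)} = \frac{1}{84 i \sqrt{23} - - \frac{21}{8}} = \frac{1}{84 i \sqrt{23} + \frac{21}{8}} = \frac{1}{\frac{21}{8} + 84 i \sqrt{23}}$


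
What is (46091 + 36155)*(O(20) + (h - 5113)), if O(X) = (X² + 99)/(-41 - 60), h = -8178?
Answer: -110447330940/101 ≈ -1.0935e+9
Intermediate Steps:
O(X) = -99/101 - X²/101 (O(X) = (99 + X²)/(-101) = (99 + X²)*(-1/101) = -99/101 - X²/101)
(46091 + 36155)*(O(20) + (h - 5113)) = (46091 + 36155)*((-99/101 - 1/101*20²) + (-8178 - 5113)) = 82246*((-99/101 - 1/101*400) - 13291) = 82246*((-99/101 - 400/101) - 13291) = 82246*(-499/101 - 13291) = 82246*(-1342890/101) = -110447330940/101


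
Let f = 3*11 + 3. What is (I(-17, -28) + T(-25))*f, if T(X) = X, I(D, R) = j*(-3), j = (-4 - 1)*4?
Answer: 1260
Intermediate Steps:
j = -20 (j = -5*4 = -20)
I(D, R) = 60 (I(D, R) = -20*(-3) = 60)
f = 36 (f = 33 + 3 = 36)
(I(-17, -28) + T(-25))*f = (60 - 25)*36 = 35*36 = 1260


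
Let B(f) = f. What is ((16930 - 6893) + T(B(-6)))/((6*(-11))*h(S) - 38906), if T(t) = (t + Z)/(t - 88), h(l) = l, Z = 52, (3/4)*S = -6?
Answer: -235858/901883 ≈ -0.26152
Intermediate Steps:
S = -8 (S = (4/3)*(-6) = -8)
T(t) = (52 + t)/(-88 + t) (T(t) = (t + 52)/(t - 88) = (52 + t)/(-88 + t))
((16930 - 6893) + T(B(-6)))/((6*(-11))*h(S) - 38906) = ((16930 - 6893) + (52 - 6)/(-88 - 6))/((6*(-11))*(-8) - 38906) = (10037 + 46/(-94))/(-66*(-8) - 38906) = (10037 - 1/94*46)/(528 - 38906) = (10037 - 23/47)/(-38378) = (471716/47)*(-1/38378) = -235858/901883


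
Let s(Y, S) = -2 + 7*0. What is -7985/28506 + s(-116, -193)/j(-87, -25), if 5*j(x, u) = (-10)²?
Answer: -27089/71265 ≈ -0.38012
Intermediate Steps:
j(x, u) = 20 (j(x, u) = (⅕)*(-10)² = (⅕)*100 = 20)
s(Y, S) = -2 (s(Y, S) = -2 + 0 = -2)
-7985/28506 + s(-116, -193)/j(-87, -25) = -7985/28506 - 2/20 = -7985*1/28506 - 2*1/20 = -7985/28506 - ⅒ = -27089/71265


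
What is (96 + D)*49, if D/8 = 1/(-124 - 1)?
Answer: 587608/125 ≈ 4700.9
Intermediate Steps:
D = -8/125 (D = 8/(-124 - 1) = 8/(-125) = 8*(-1/125) = -8/125 ≈ -0.064000)
(96 + D)*49 = (96 - 8/125)*49 = (11992/125)*49 = 587608/125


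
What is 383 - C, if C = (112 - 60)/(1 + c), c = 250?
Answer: 96081/251 ≈ 382.79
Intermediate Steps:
C = 52/251 (C = (112 - 60)/(1 + 250) = 52/251 ≈ 0.20717)
383 - C = 383 - 1*52/251 = 383 - 52/251 = 96081/251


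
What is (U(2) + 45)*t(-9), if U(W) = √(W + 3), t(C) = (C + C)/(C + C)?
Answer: 45 + √5 ≈ 47.236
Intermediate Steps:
t(C) = 1 (t(C) = (2*C)/((2*C)) = (2*C)*(1/(2*C)) = 1)
U(W) = √(3 + W)
(U(2) + 45)*t(-9) = (√(3 + 2) + 45)*1 = (√5 + 45)*1 = (45 + √5)*1 = 45 + √5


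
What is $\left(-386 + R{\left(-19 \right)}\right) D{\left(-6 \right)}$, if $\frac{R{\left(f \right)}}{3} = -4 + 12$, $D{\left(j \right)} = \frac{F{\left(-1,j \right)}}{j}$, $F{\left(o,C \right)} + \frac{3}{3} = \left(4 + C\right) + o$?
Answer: $- \frac{724}{3} \approx -241.33$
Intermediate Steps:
$F{\left(o,C \right)} = 3 + C + o$ ($F{\left(o,C \right)} = -1 + \left(\left(4 + C\right) + o\right) = -1 + \left(4 + C + o\right) = 3 + C + o$)
$D{\left(j \right)} = \frac{2 + j}{j}$ ($D{\left(j \right)} = \frac{3 + j - 1}{j} = \frac{2 + j}{j}$)
$R{\left(f \right)} = 24$ ($R{\left(f \right)} = 3 \left(-4 + 12\right) = 3 \cdot 8 = 24$)
$\left(-386 + R{\left(-19 \right)}\right) D{\left(-6 \right)} = \left(-386 + 24\right) \frac{2 - 6}{-6} = - 362 \left(\left(- \frac{1}{6}\right) \left(-4\right)\right) = \left(-362\right) \frac{2}{3} = - \frac{724}{3}$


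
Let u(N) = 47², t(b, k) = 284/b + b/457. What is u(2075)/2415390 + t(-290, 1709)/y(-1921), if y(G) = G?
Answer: 107901253349/61493445410070 ≈ 0.0017547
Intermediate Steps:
t(b, k) = 284/b + b/457 (t(b, k) = 284/b + b*(1/457) = 284/b + b/457)
u(N) = 2209
u(2075)/2415390 + t(-290, 1709)/y(-1921) = 2209/2415390 + (284/(-290) + (1/457)*(-290))/(-1921) = 2209*(1/2415390) + (284*(-1/290) - 290/457)*(-1/1921) = 2209/2415390 + (-142/145 - 290/457)*(-1/1921) = 2209/2415390 - 106944/66265*(-1/1921) = 2209/2415390 + 106944/127295065 = 107901253349/61493445410070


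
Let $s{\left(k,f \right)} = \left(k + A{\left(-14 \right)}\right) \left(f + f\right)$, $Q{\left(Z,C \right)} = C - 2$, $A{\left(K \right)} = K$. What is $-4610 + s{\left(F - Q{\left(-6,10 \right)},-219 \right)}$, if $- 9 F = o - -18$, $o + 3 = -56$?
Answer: $\frac{9092}{3} \approx 3030.7$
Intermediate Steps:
$o = -59$ ($o = -3 - 56 = -59$)
$Q{\left(Z,C \right)} = -2 + C$ ($Q{\left(Z,C \right)} = C - 2 = -2 + C$)
$F = \frac{41}{9}$ ($F = - \frac{-59 - -18}{9} = - \frac{-59 + 18}{9} = \left(- \frac{1}{9}\right) \left(-41\right) = \frac{41}{9} \approx 4.5556$)
$s{\left(k,f \right)} = 2 f \left(-14 + k\right)$ ($s{\left(k,f \right)} = \left(k - 14\right) \left(f + f\right) = \left(-14 + k\right) 2 f = 2 f \left(-14 + k\right)$)
$-4610 + s{\left(F - Q{\left(-6,10 \right)},-219 \right)} = -4610 + 2 \left(-219\right) \left(-14 + \left(\frac{41}{9} - \left(-2 + 10\right)\right)\right) = -4610 + 2 \left(-219\right) \left(-14 + \left(\frac{41}{9} - 8\right)\right) = -4610 + 2 \left(-219\right) \left(-14 - \frac{31}{9}\right) = -4610 + 2 \left(-219\right) \left(- \frac{157}{9}\right) = -4610 + \frac{22922}{3} = \frac{9092}{3}$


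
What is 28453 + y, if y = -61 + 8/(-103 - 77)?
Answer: 1277638/45 ≈ 28392.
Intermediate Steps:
y = -2747/45 (y = -61 + 8/(-180) = -61 - 1/180*8 = -61 - 2/45 = -2747/45 ≈ -61.044)
28453 + y = 28453 - 2747/45 = 1277638/45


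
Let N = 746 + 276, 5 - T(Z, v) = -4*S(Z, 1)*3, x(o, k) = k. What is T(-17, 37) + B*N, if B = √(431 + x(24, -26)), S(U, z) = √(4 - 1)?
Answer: 5 + 12*√3 + 9198*√5 ≈ 20593.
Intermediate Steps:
S(U, z) = √3
T(Z, v) = 5 + 12*√3 (T(Z, v) = 5 - (-4*√3)*3 = 5 - (-12)*√3 = 5 + 12*√3)
N = 1022
B = 9*√5 (B = √(431 - 26) = √405 = 9*√5 ≈ 20.125)
T(-17, 37) + B*N = (5 + 12*√3) + (9*√5)*1022 = (5 + 12*√3) + 9198*√5 = 5 + 12*√3 + 9198*√5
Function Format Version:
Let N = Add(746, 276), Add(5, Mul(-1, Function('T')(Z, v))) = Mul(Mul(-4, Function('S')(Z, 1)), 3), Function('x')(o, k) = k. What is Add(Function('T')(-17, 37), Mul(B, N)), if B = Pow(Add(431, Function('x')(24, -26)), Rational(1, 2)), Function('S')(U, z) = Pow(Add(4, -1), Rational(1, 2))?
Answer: Add(5, Mul(12, Pow(3, Rational(1, 2))), Mul(9198, Pow(5, Rational(1, 2)))) ≈ 20593.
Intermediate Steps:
Function('S')(U, z) = Pow(3, Rational(1, 2))
Function('T')(Z, v) = Add(5, Mul(12, Pow(3, Rational(1, 2)))) (Function('T')(Z, v) = Add(5, Mul(-1, Mul(Mul(-4, Pow(3, Rational(1, 2))), 3))) = Add(5, Mul(-1, Mul(-12, Pow(3, Rational(1, 2))))) = Add(5, Mul(12, Pow(3, Rational(1, 2)))))
N = 1022
B = Mul(9, Pow(5, Rational(1, 2))) (B = Pow(Add(431, -26), Rational(1, 2)) = Pow(405, Rational(1, 2)) = Mul(9, Pow(5, Rational(1, 2))) ≈ 20.125)
Add(Function('T')(-17, 37), Mul(B, N)) = Add(Add(5, Mul(12, Pow(3, Rational(1, 2)))), Mul(Mul(9, Pow(5, Rational(1, 2))), 1022)) = Add(Add(5, Mul(12, Pow(3, Rational(1, 2)))), Mul(9198, Pow(5, Rational(1, 2)))) = Add(5, Mul(12, Pow(3, Rational(1, 2))), Mul(9198, Pow(5, Rational(1, 2))))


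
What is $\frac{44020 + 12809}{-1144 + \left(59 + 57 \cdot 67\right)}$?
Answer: $\frac{56829}{2734} \approx 20.786$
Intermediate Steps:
$\frac{44020 + 12809}{-1144 + \left(59 + 57 \cdot 67\right)} = \frac{56829}{-1144 + \left(59 + 3819\right)} = \frac{56829}{-1144 + 3878} = \frac{56829}{2734}$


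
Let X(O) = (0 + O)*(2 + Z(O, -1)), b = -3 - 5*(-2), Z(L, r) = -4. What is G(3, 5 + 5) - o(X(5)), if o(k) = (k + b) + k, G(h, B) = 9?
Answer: 22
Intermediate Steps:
b = 7 (b = -3 + 10 = 7)
X(O) = -2*O (X(O) = (0 + O)*(2 - 4) = O*(-2) = -2*O)
o(k) = 7 + 2*k (o(k) = (k + 7) + k = (7 + k) + k = 7 + 2*k)
G(3, 5 + 5) - o(X(5)) = 9 - (7 + 2*(-2*5)) = 9 - (7 + 2*(-10)) = 9 - (7 - 20) = 9 - 1*(-13) = 9 + 13 = 22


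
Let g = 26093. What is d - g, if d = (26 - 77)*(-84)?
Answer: -21809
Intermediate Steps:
d = 4284 (d = -51*(-84) = 4284)
d - g = 4284 - 1*26093 = 4284 - 26093 = -21809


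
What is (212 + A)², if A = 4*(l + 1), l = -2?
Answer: 43264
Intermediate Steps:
A = -4 (A = 4*(-2 + 1) = 4*(-1) = -4)
(212 + A)² = (212 - 4)² = 208² = 43264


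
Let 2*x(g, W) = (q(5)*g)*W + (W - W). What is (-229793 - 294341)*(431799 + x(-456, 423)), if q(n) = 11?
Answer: 329724837390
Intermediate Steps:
x(g, W) = 11*W*g/2 (x(g, W) = ((11*g)*W + (W - W))/2 = (11*W*g + 0)/2 = (11*W*g)/2 = 11*W*g/2)
(-229793 - 294341)*(431799 + x(-456, 423)) = (-229793 - 294341)*(431799 + (11/2)*423*(-456)) = -524134*(431799 - 1060884) = -524134*(-629085) = 329724837390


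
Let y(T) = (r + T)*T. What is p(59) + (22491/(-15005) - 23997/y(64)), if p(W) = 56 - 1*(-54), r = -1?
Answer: 2068086301/20166720 ≈ 102.55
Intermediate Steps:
p(W) = 110 (p(W) = 56 + 54 = 110)
y(T) = T*(-1 + T) (y(T) = (-1 + T)*T = T*(-1 + T))
p(59) + (22491/(-15005) - 23997/y(64)) = 110 + (22491/(-15005) - 23997*1/(64*(-1 + 64))) = 110 + (22491*(-1/15005) - 23997/(64*63)) = 110 + (-22491/15005 - 23997/4032) = 110 + (-22491/15005 - 23997*1/4032) = 110 + (-22491/15005 - 7999/1344) = 110 - 150252899/20166720 = 2068086301/20166720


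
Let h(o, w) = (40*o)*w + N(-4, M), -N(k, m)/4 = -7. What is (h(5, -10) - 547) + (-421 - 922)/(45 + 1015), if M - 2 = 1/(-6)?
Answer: -2671483/1060 ≈ -2520.3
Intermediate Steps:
M = 11/6 (M = 2 + 1/(-6) = 2 - ⅙ = 11/6 ≈ 1.8333)
N(k, m) = 28 (N(k, m) = -4*(-7) = 28)
h(o, w) = 28 + 40*o*w (h(o, w) = (40*o)*w + 28 = 40*o*w + 28 = 28 + 40*o*w)
(h(5, -10) - 547) + (-421 - 922)/(45 + 1015) = ((28 + 40*5*(-10)) - 547) + (-421 - 922)/(45 + 1015) = ((28 - 2000) - 547) - 1343/1060 = (-1972 - 547) - 1343*1/1060 = -2519 - 1343/1060 = -2671483/1060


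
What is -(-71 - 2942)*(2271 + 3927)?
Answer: 18674574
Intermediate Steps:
-(-71 - 2942)*(2271 + 3927) = -(-3013)*6198 = -1*(-18674574) = 18674574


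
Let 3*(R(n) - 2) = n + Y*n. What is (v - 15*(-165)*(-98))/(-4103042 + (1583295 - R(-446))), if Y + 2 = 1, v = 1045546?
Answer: -802996/2519749 ≈ -0.31868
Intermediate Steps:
Y = -1 (Y = -2 + 1 = -1)
R(n) = 2 (R(n) = 2 + (n - n)/3 = 2 + (⅓)*0 = 2 + 0 = 2)
(v - 15*(-165)*(-98))/(-4103042 + (1583295 - R(-446))) = (1045546 - 15*(-165)*(-98))/(-4103042 + (1583295 - 1*2)) = (1045546 + 2475*(-98))/(-4103042 + (1583295 - 2)) = (1045546 - 242550)/(-4103042 + 1583293) = 802996/(-2519749) = 802996*(-1/2519749) = -802996/2519749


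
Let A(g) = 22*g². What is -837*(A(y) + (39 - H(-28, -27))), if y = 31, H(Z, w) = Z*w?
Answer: -17095725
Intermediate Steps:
-837*(A(y) + (39 - H(-28, -27))) = -837*(22*31² + (39 - (-28)*(-27))) = -837*(22*961 + (39 - 1*756)) = -837*(21142 + (39 - 756)) = -837*(21142 - 717) = -837*20425 = -17095725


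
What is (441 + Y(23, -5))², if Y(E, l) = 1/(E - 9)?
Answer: 38130625/196 ≈ 1.9454e+5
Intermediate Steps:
Y(E, l) = 1/(-9 + E)
(441 + Y(23, -5))² = (441 + 1/(-9 + 23))² = (441 + 1/14)² = (6175/14)² = 38130625/196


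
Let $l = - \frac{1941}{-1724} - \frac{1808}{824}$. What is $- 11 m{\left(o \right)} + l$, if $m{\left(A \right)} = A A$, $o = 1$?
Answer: $- \frac{2142993}{177572} \approx -12.068$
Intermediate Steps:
$m{\left(A \right)} = A^{2}$
$l = - \frac{189701}{177572}$ ($l = \left(-1941\right) \left(- \frac{1}{1724}\right) - \frac{226}{103} = \frac{1941}{1724} - \frac{226}{103} = - \frac{189701}{177572} \approx -1.0683$)
$- 11 m{\left(o \right)} + l = - 11 \cdot 1^{2} - \frac{189701}{177572} = \left(-11\right) 1 - \frac{189701}{177572} = -11 - \frac{189701}{177572} = - \frac{2142993}{177572}$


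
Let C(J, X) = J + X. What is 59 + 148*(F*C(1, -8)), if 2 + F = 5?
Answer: -3049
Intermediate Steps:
F = 3 (F = -2 + 5 = 3)
59 + 148*(F*C(1, -8)) = 59 + 148*(3*(1 - 8)) = 59 + 148*(3*(-7)) = 59 + 148*(-21) = 59 - 3108 = -3049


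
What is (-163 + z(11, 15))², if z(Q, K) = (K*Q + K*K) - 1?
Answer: 51076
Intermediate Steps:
z(Q, K) = -1 + K² + K*Q (z(Q, K) = (K*Q + K²) - 1 = (K² + K*Q) - 1 = -1 + K² + K*Q)
(-163 + z(11, 15))² = (-163 + (-1 + 15² + 15*11))² = (-163 + (-1 + 225 + 165))² = (-163 + 389)² = 226² = 51076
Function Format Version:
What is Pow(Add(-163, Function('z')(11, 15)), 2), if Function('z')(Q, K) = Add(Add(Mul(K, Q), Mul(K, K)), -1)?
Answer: 51076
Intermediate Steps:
Function('z')(Q, K) = Add(-1, Pow(K, 2), Mul(K, Q)) (Function('z')(Q, K) = Add(Add(Mul(K, Q), Pow(K, 2)), -1) = Add(Add(Pow(K, 2), Mul(K, Q)), -1) = Add(-1, Pow(K, 2), Mul(K, Q)))
Pow(Add(-163, Function('z')(11, 15)), 2) = Pow(Add(-163, Add(-1, Pow(15, 2), Mul(15, 11))), 2) = Pow(Add(-163, Add(-1, 225, 165)), 2) = Pow(Add(-163, 389), 2) = Pow(226, 2) = 51076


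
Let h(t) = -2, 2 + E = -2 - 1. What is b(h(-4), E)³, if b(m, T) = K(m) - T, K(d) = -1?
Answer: 64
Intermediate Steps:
E = -5 (E = -2 + (-2 - 1) = -2 - 3 = -5)
b(m, T) = -1 - T
b(h(-4), E)³ = (-1 - 1*(-5))³ = (-1 + 5)³ = 4³ = 64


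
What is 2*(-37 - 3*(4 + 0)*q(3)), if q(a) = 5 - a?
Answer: -122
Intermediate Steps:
2*(-37 - 3*(4 + 0)*q(3)) = 2*(-37 - 3*(4 + 0)*(5 - 1*3)) = 2*(-37 - 12*(5 - 3)) = 2*(-37 - 12*2) = 2*(-37 - 3*8) = 2*(-37 - 24) = 2*(-61) = -122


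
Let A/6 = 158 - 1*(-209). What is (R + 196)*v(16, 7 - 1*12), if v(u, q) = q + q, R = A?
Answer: -23980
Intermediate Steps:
A = 2202 (A = 6*(158 - 1*(-209)) = 6*(158 + 209) = 6*367 = 2202)
R = 2202
v(u, q) = 2*q
(R + 196)*v(16, 7 - 1*12) = (2202 + 196)*(2*(7 - 1*12)) = 2398*(2*(7 - 12)) = 2398*(2*(-5)) = 2398*(-10) = -23980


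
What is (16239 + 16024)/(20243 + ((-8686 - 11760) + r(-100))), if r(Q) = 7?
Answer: -4609/28 ≈ -164.61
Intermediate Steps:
(16239 + 16024)/(20243 + ((-8686 - 11760) + r(-100))) = (16239 + 16024)/(20243 + ((-8686 - 11760) + 7)) = 32263/(20243 + (-20446 + 7)) = 32263/(20243 - 20439) = 32263/(-196) = 32263*(-1/196) = -4609/28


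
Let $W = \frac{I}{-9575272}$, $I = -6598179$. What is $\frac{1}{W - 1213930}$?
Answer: $- \frac{1367896}{1660529048683} \approx -8.2377 \cdot 10^{-7}$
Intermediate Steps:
$W = \frac{942597}{1367896}$ ($W = - \frac{6598179}{-9575272} = \left(-6598179\right) \left(- \frac{1}{9575272}\right) = \frac{942597}{1367896} \approx 0.68909$)
$\frac{1}{W - 1213930} = \frac{1}{\frac{942597}{1367896} - 1213930} = \frac{1}{- \frac{1660529048683}{1367896}} = - \frac{1367896}{1660529048683}$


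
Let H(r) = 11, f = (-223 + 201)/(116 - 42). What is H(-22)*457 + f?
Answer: 185988/37 ≈ 5026.7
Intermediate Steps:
f = -11/37 (f = -22/74 = -22*1/74 = -11/37 ≈ -0.29730)
H(-22)*457 + f = 11*457 - 11/37 = 5027 - 11/37 = 185988/37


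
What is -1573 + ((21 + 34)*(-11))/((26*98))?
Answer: -4008609/2548 ≈ -1573.2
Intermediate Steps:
-1573 + ((21 + 34)*(-11))/((26*98)) = -1573 + (55*(-11))/2548 = -1573 - 605*1/2548 = -1573 - 605/2548 = -4008609/2548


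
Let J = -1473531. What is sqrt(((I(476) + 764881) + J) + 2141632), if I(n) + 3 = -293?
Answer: sqrt(1432686) ≈ 1196.9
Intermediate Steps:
I(n) = -296 (I(n) = -3 - 293 = -296)
sqrt(((I(476) + 764881) + J) + 2141632) = sqrt(((-296 + 764881) - 1473531) + 2141632) = sqrt((764585 - 1473531) + 2141632) = sqrt(-708946 + 2141632) = sqrt(1432686)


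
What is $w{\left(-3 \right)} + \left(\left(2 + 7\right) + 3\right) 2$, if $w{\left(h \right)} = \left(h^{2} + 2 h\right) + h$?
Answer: $24$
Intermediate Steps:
$w{\left(h \right)} = h^{2} + 3 h$
$w{\left(-3 \right)} + \left(\left(2 + 7\right) + 3\right) 2 = - 3 \left(3 - 3\right) + \left(\left(2 + 7\right) + 3\right) 2 = \left(-3\right) 0 + \left(9 + 3\right) 2 = 0 + 12 \cdot 2 = 0 + 24 = 24$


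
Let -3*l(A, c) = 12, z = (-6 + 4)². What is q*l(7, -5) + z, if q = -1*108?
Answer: 436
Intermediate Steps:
z = 4 (z = (-2)² = 4)
l(A, c) = -4 (l(A, c) = -⅓*12 = -4)
q = -108
q*l(7, -5) + z = -108*(-4) + 4 = 432 + 4 = 436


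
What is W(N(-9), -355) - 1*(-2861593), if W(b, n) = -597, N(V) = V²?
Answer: 2860996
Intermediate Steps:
W(N(-9), -355) - 1*(-2861593) = -597 - 1*(-2861593) = -597 + 2861593 = 2860996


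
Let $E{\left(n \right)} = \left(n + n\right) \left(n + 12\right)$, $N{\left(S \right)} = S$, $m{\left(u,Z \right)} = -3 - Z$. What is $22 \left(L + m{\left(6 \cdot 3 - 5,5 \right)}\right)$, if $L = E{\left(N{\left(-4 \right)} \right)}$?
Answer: $-1584$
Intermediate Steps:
$E{\left(n \right)} = 2 n \left(12 + n\right)$
$L = -64$ ($L = 2 \left(-4\right) \left(12 - 4\right) = 2 \left(-4\right) 8 = -64$)
$22 \left(L + m{\left(6 \cdot 3 - 5,5 \right)}\right) = 22 \left(-64 - 8\right) = 22 \left(-72\right) = -1584$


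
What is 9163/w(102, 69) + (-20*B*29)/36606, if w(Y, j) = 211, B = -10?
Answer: 168322289/3861933 ≈ 43.585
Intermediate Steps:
9163/w(102, 69) + (-20*B*29)/36606 = 9163/211 + (-20*(-10)*29)/36606 = 9163*(1/211) + (200*29)*(1/36606) = 9163/211 + 5800*(1/36606) = 9163/211 + 2900/18303 = 168322289/3861933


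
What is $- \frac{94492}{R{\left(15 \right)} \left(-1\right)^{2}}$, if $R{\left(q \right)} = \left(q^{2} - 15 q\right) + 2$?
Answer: $-47246$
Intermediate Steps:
$R{\left(q \right)} = 2 + q^{2} - 15 q$
$- \frac{94492}{R{\left(15 \right)} \left(-1\right)^{2}} = - \frac{94492}{\left(2 + 15^{2} - 225\right) \left(-1\right)^{2}} = - \frac{94492}{\left(2 + 225 - 225\right) 1} = - \frac{94492}{2 \cdot 1} = - \frac{94492}{2} = \left(-94492\right) \frac{1}{2} = -47246$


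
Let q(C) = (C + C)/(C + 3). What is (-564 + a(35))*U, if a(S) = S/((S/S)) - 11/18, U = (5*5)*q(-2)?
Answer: 476650/9 ≈ 52961.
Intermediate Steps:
q(C) = 2*C/(3 + C) (q(C) = (2*C)/(3 + C) = 2*C/(3 + C))
U = -100 (U = (5*5)*(2*(-2)/(3 - 2)) = 25*(2*(-2)/1) = 25*(2*(-2)*1) = 25*(-4) = -100)
a(S) = -11/18 + S (a(S) = S/1 - 11*1/18 = S*1 - 11/18 = S - 11/18 = -11/18 + S)
(-564 + a(35))*U = (-564 + (-11/18 + 35))*(-100) = (-564 + 619/18)*(-100) = -9533/18*(-100) = 476650/9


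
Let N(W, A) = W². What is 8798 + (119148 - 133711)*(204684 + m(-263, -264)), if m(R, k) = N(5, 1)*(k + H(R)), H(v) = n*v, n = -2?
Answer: -3076191944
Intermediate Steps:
H(v) = -2*v
m(R, k) = -50*R + 25*k (m(R, k) = 5²*(k - 2*R) = 25*(k - 2*R) = -50*R + 25*k)
8798 + (119148 - 133711)*(204684 + m(-263, -264)) = 8798 + (119148 - 133711)*(204684 + (-50*(-263) + 25*(-264))) = 8798 - 14563*(204684 + (13150 - 6600)) = 8798 - 14563*(204684 + 6550) = 8798 - 14563*211234 = 8798 - 3076200742 = -3076191944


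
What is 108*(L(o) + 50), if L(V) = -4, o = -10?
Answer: 4968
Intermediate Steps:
108*(L(o) + 50) = 108*(-4 + 50) = 108*46 = 4968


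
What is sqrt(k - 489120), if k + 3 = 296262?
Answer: 9*I*sqrt(2381) ≈ 439.16*I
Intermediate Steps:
k = 296259 (k = -3 + 296262 = 296259)
sqrt(k - 489120) = sqrt(296259 - 489120) = sqrt(-192861) = 9*I*sqrt(2381)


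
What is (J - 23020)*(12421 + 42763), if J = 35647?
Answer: 696808368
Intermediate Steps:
(J - 23020)*(12421 + 42763) = (35647 - 23020)*(12421 + 42763) = 12627*55184 = 696808368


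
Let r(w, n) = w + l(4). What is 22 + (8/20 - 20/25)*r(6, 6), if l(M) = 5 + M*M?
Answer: 56/5 ≈ 11.200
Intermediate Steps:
l(M) = 5 + M²
r(w, n) = 21 + w (r(w, n) = w + (5 + 4²) = w + (5 + 16) = w + 21 = 21 + w)
22 + (8/20 - 20/25)*r(6, 6) = 22 + (8/20 - 20/25)*(21 + 6) = 22 + (8*(1/20) - 20*1/25)*27 = 22 + (⅖ - ⅘)*27 = 22 - ⅖*27 = 22 - 54/5 = 56/5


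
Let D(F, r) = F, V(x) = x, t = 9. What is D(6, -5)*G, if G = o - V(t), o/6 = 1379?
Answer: 49590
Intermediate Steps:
o = 8274 (o = 6*1379 = 8274)
G = 8265 (G = 8274 - 1*9 = 8274 - 9 = 8265)
D(6, -5)*G = 6*8265 = 49590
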